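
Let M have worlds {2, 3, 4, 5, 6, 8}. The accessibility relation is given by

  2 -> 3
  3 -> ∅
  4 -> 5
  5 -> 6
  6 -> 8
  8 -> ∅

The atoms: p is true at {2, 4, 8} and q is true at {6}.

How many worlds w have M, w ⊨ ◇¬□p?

1

2: successors {3}; ¬□p there: 3:F. ✗
3: no successors, so ◇¬□p fails. ✗
4: successors {5}; ¬□p there: 5:T. ✓
5: successors {6}; ¬□p there: 6:F. ✗
6: successors {8}; ¬□p there: 8:F. ✗
8: no successors, so ◇¬□p fails. ✗
Satisfying worlds: {4}.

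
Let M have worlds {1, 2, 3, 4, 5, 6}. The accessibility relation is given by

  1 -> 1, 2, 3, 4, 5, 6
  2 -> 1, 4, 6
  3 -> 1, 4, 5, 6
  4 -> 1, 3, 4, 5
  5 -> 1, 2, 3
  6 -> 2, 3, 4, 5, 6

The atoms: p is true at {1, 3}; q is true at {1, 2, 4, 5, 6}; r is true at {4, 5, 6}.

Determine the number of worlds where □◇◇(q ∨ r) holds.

6

1: successors {1, 2, 3, 4, 5, 6}; ◇◇(q ∨ r) there: 1:T, 2:T, 3:T, 4:T, 5:T, 6:T. ✓
2: successors {1, 4, 6}; ◇◇(q ∨ r) there: 1:T, 4:T, 6:T. ✓
3: successors {1, 4, 5, 6}; ◇◇(q ∨ r) there: 1:T, 4:T, 5:T, 6:T. ✓
4: successors {1, 3, 4, 5}; ◇◇(q ∨ r) there: 1:T, 3:T, 4:T, 5:T. ✓
5: successors {1, 2, 3}; ◇◇(q ∨ r) there: 1:T, 2:T, 3:T. ✓
6: successors {2, 3, 4, 5, 6}; ◇◇(q ∨ r) there: 2:T, 3:T, 4:T, 5:T, 6:T. ✓
Satisfying worlds: {1, 2, 3, 4, 5, 6}.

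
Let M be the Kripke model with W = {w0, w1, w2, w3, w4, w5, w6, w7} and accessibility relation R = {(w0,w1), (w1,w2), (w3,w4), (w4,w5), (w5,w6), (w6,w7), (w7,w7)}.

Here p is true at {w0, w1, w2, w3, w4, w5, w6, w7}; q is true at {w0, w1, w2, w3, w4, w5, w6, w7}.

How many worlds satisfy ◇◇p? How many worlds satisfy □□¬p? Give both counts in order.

6 and 2

For ◇◇p:
w0: successors {w1}; ◇p there: w1:T. ✓
w1: successors {w2}; ◇p there: w2:F. ✗
w2: no successors, so ◇◇p fails. ✗
w3: successors {w4}; ◇p there: w4:T. ✓
w4: successors {w5}; ◇p there: w5:T. ✓
w5: successors {w6}; ◇p there: w6:T. ✓
w6: successors {w7}; ◇p there: w7:T. ✓
w7: successors {w7}; ◇p there: w7:T. ✓
— 6 worlds.
For □□¬p:
w0: successors {w1}; □¬p there: w1:F. ✗
w1: successors {w2}; □¬p there: w2:T. ✓
w2: no successors, so □□¬p holds vacuously. ✓
w3: successors {w4}; □¬p there: w4:F. ✗
w4: successors {w5}; □¬p there: w5:F. ✗
w5: successors {w6}; □¬p there: w6:F. ✗
w6: successors {w7}; □¬p there: w7:F. ✗
w7: successors {w7}; □¬p there: w7:F. ✗
— 2 worlds.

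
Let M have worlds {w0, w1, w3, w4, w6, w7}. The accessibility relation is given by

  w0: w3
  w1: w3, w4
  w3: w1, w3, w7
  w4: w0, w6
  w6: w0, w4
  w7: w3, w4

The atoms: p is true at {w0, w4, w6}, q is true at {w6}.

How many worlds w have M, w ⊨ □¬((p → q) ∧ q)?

w0: successors {w3}; ¬((p → q) ∧ q) there: w3:T. ✓
w1: successors {w3, w4}; ¬((p → q) ∧ q) there: w3:T, w4:T. ✓
w3: successors {w1, w3, w7}; ¬((p → q) ∧ q) there: w1:T, w3:T, w7:T. ✓
w4: successors {w0, w6}; ¬((p → q) ∧ q) there: w0:T, w6:F. ✗
w6: successors {w0, w4}; ¬((p → q) ∧ q) there: w0:T, w4:T. ✓
w7: successors {w3, w4}; ¬((p → q) ∧ q) there: w3:T, w4:T. ✓
Satisfying worlds: {w0, w1, w3, w6, w7}.

5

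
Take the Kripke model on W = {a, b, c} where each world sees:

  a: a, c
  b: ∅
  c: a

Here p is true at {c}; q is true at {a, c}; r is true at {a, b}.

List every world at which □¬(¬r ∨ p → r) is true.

{b}

a: successors {a, c}; ¬(¬r ∨ p → r) there: a:F, c:T. ✗
b: no successors, so □¬(¬r ∨ p → r) holds vacuously. ✓
c: successors {a}; ¬(¬r ∨ p → r) there: a:F. ✗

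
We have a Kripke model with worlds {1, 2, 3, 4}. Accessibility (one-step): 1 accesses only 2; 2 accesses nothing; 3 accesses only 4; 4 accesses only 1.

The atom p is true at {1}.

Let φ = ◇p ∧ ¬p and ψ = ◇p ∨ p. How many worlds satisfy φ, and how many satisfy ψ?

For ◇p ∧ ¬p:
1: ◇p is F, ¬p is F. ✗
2: ◇p is F, ¬p is T. ✗
3: ◇p is F, ¬p is T. ✗
4: ◇p is T, ¬p is T. ✓
— 1 world.
For ◇p ∨ p:
1: ◇p is F, p is T. ✓
2: ◇p is F, p is F. ✗
3: ◇p is F, p is F. ✗
4: ◇p is T, p is F. ✓
— 2 worlds.

1 and 2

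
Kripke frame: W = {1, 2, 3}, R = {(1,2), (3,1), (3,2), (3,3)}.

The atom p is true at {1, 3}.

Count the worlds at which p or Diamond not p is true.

1: p is T, Diamond not p is T. ✓
2: p is F, Diamond not p is F. ✗
3: p is T, Diamond not p is T. ✓
Satisfying worlds: {1, 3}.

2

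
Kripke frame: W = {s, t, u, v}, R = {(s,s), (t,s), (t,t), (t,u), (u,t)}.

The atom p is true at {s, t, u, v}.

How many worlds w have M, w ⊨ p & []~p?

1

s: p is T, []~p is F. ✗
t: p is T, []~p is F. ✗
u: p is T, []~p is F. ✗
v: p is T, []~p is T. ✓
Satisfying worlds: {v}.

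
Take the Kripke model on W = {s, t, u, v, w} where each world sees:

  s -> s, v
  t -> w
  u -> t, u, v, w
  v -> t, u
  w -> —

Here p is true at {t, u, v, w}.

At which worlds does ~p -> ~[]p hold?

s: ~p is T, ~[]p is T. ✓
t: ~p is F, ~[]p is F. ✓
u: ~p is F, ~[]p is F. ✓
v: ~p is F, ~[]p is F. ✓
w: ~p is F, ~[]p is F. ✓

{s, t, u, v, w}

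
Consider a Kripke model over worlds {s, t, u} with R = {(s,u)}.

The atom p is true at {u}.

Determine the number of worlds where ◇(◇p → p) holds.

s: successors {u}; ◇p → p there: u:T. ✓
t: no successors, so ◇(◇p → p) fails. ✗
u: no successors, so ◇(◇p → p) fails. ✗
Satisfying worlds: {s}.

1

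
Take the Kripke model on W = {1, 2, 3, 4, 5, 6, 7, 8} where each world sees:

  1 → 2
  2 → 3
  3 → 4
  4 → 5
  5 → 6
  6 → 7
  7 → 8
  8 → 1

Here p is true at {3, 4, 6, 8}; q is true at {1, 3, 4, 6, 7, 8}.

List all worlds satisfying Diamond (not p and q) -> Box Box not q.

{1, 2, 3, 4, 5, 7, 8}

1: Diamond (not p and q) is F, Box Box not q is F. ✓
2: Diamond (not p and q) is F, Box Box not q is F. ✓
3: Diamond (not p and q) is F, Box Box not q is T. ✓
4: Diamond (not p and q) is F, Box Box not q is F. ✓
5: Diamond (not p and q) is F, Box Box not q is F. ✓
6: Diamond (not p and q) is T, Box Box not q is F. ✗
7: Diamond (not p and q) is F, Box Box not q is F. ✓
8: Diamond (not p and q) is T, Box Box not q is T. ✓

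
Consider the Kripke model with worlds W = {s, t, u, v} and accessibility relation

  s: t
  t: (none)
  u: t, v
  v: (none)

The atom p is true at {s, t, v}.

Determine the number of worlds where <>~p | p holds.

s: <>~p is F, p is T. ✓
t: <>~p is F, p is T. ✓
u: <>~p is F, p is F. ✗
v: <>~p is F, p is T. ✓
Satisfying worlds: {s, t, v}.

3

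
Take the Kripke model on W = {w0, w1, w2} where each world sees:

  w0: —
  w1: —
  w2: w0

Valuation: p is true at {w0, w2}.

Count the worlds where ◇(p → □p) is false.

2

w0: no successors, so ◇(p → □p) fails. ✗
w1: no successors, so ◇(p → □p) fails. ✗
w2: successors {w0}; p → □p there: w0:T. ✓
Satisfying worlds: {w2}.
So ◇(p → □p) fails at the other 2 worlds.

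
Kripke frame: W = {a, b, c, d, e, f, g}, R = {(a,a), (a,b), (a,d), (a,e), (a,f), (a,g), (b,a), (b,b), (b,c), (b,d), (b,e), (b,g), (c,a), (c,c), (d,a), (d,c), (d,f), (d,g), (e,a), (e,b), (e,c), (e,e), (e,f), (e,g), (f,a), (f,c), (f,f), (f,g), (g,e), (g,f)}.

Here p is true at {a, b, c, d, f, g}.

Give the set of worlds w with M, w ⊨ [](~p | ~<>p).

a: successors {a, b, d, e, f, g}; ~p | ~<>p there: a:F, b:F, d:F, e:T, f:F, g:F. ✗
b: successors {a, b, c, d, e, g}; ~p | ~<>p there: a:F, b:F, c:F, d:F, e:T, g:F. ✗
c: successors {a, c}; ~p | ~<>p there: a:F, c:F. ✗
d: successors {a, c, f, g}; ~p | ~<>p there: a:F, c:F, f:F, g:F. ✗
e: successors {a, b, c, e, f, g}; ~p | ~<>p there: a:F, b:F, c:F, e:T, f:F, g:F. ✗
f: successors {a, c, f, g}; ~p | ~<>p there: a:F, c:F, f:F, g:F. ✗
g: successors {e, f}; ~p | ~<>p there: e:T, f:F. ✗

∅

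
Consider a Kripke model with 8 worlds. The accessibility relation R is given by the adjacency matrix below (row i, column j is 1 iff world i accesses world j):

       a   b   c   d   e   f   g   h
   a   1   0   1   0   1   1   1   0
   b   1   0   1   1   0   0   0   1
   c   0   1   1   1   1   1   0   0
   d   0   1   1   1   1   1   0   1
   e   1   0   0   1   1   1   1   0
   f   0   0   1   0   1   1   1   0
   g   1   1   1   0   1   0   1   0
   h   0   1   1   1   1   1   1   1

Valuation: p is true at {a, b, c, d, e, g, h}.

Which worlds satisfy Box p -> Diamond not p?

{a, c, d, e, f, h}

a: Box p is F, Diamond not p is T. ✓
b: Box p is T, Diamond not p is F. ✗
c: Box p is F, Diamond not p is T. ✓
d: Box p is F, Diamond not p is T. ✓
e: Box p is F, Diamond not p is T. ✓
f: Box p is F, Diamond not p is T. ✓
g: Box p is T, Diamond not p is F. ✗
h: Box p is F, Diamond not p is T. ✓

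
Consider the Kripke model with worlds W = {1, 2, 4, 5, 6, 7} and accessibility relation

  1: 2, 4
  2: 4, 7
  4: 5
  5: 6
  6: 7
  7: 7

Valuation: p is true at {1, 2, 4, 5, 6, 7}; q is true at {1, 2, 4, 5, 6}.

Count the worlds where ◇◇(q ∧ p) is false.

3

1: successors {2, 4}; ◇(q ∧ p) there: 2:T, 4:T. ✓
2: successors {4, 7}; ◇(q ∧ p) there: 4:T, 7:F. ✓
4: successors {5}; ◇(q ∧ p) there: 5:T. ✓
5: successors {6}; ◇(q ∧ p) there: 6:F. ✗
6: successors {7}; ◇(q ∧ p) there: 7:F. ✗
7: successors {7}; ◇(q ∧ p) there: 7:F. ✗
Satisfying worlds: {1, 2, 4}.
So ◇◇(q ∧ p) fails at the other 3 worlds.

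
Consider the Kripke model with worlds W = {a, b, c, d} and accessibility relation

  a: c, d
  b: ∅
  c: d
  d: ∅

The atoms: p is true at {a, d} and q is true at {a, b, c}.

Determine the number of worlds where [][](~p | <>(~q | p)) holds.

a: successors {c, d}; [](~p | <>(~q | p)) there: c:F, d:T. ✗
b: no successors, so [][](~p | <>(~q | p)) holds vacuously. ✓
c: successors {d}; [](~p | <>(~q | p)) there: d:T. ✓
d: no successors, so [][](~p | <>(~q | p)) holds vacuously. ✓
Satisfying worlds: {b, c, d}.

3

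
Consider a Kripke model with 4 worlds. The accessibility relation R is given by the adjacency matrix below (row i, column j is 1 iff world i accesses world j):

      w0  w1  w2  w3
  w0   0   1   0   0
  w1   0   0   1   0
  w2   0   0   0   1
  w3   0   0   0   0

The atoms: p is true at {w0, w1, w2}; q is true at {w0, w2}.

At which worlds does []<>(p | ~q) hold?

w0: successors {w1}; <>(p | ~q) there: w1:T. ✓
w1: successors {w2}; <>(p | ~q) there: w2:T. ✓
w2: successors {w3}; <>(p | ~q) there: w3:F. ✗
w3: no successors, so []<>(p | ~q) holds vacuously. ✓

{w0, w1, w3}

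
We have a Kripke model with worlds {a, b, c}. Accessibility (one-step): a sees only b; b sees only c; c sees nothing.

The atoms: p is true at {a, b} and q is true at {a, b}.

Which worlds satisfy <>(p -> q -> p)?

{a, b}

a: successors {b}; p -> q -> p there: b:T. ✓
b: successors {c}; p -> q -> p there: c:T. ✓
c: no successors, so <>(p -> q -> p) fails. ✗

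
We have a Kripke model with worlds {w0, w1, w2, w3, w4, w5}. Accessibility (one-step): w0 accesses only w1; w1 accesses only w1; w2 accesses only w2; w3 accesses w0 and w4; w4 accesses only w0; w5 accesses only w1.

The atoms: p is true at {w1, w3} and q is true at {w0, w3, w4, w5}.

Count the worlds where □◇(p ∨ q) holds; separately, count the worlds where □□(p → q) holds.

For □◇(p ∨ q):
w0: successors {w1}; ◇(p ∨ q) there: w1:T. ✓
w1: successors {w1}; ◇(p ∨ q) there: w1:T. ✓
w2: successors {w2}; ◇(p ∨ q) there: w2:F. ✗
w3: successors {w0, w4}; ◇(p ∨ q) there: w0:T, w4:T. ✓
w4: successors {w0}; ◇(p ∨ q) there: w0:T. ✓
w5: successors {w1}; ◇(p ∨ q) there: w1:T. ✓
— 5 worlds.
For □□(p → q):
w0: successors {w1}; □(p → q) there: w1:F. ✗
w1: successors {w1}; □(p → q) there: w1:F. ✗
w2: successors {w2}; □(p → q) there: w2:T. ✓
w3: successors {w0, w4}; □(p → q) there: w0:F, w4:T. ✗
w4: successors {w0}; □(p → q) there: w0:F. ✗
w5: successors {w1}; □(p → q) there: w1:F. ✗
— 1 world.

5 and 1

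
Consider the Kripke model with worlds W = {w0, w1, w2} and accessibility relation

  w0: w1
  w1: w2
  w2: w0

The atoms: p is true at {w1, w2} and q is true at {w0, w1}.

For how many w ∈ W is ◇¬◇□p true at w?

1

w0: successors {w1}; ¬◇□p there: w1:T. ✓
w1: successors {w2}; ¬◇□p there: w2:F. ✗
w2: successors {w0}; ¬◇□p there: w0:F. ✗
Satisfying worlds: {w0}.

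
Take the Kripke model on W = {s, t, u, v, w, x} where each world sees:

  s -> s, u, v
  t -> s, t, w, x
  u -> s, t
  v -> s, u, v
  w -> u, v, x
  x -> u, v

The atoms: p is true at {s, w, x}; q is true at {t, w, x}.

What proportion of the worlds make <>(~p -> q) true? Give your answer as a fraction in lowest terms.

5/6

s: successors {s, u, v}; ~p -> q there: s:T, u:F, v:F. ✓
t: successors {s, t, w, x}; ~p -> q there: s:T, t:T, w:T, x:T. ✓
u: successors {s, t}; ~p -> q there: s:T, t:T. ✓
v: successors {s, u, v}; ~p -> q there: s:T, u:F, v:F. ✓
w: successors {u, v, x}; ~p -> q there: u:F, v:F, x:T. ✓
x: successors {u, v}; ~p -> q there: u:F, v:F. ✗
That's 5 of 6 worlds, so 5/6.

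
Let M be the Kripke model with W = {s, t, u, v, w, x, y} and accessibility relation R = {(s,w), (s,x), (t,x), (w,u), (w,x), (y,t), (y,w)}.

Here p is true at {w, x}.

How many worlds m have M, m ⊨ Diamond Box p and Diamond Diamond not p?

2

s: Diamond Box p is T, Diamond Diamond not p is T. ✓
t: Diamond Box p is T, Diamond Diamond not p is F. ✗
u: Diamond Box p is F, Diamond Diamond not p is F. ✗
v: Diamond Box p is F, Diamond Diamond not p is F. ✗
w: Diamond Box p is T, Diamond Diamond not p is F. ✗
x: Diamond Box p is F, Diamond Diamond not p is F. ✗
y: Diamond Box p is T, Diamond Diamond not p is T. ✓
Satisfying worlds: {s, y}.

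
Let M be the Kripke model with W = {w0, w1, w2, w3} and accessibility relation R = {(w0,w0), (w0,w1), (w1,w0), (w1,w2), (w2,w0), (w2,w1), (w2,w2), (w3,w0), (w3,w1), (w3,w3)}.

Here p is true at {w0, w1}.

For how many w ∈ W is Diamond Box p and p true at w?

w0: Diamond Box p is T, p is T. ✓
w1: Diamond Box p is T, p is T. ✓
w2: Diamond Box p is T, p is F. ✗
w3: Diamond Box p is T, p is F. ✗
Satisfying worlds: {w0, w1}.

2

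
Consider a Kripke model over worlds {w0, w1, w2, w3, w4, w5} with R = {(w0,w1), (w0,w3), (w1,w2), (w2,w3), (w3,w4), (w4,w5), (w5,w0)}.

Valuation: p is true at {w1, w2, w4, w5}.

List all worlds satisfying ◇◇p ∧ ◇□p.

w0: ◇◇p is T, ◇□p is T. ✓
w1: ◇◇p is F, ◇□p is F. ✗
w2: ◇◇p is T, ◇□p is T. ✓
w3: ◇◇p is T, ◇□p is T. ✓
w4: ◇◇p is F, ◇□p is F. ✗
w5: ◇◇p is T, ◇□p is F. ✗

{w0, w2, w3}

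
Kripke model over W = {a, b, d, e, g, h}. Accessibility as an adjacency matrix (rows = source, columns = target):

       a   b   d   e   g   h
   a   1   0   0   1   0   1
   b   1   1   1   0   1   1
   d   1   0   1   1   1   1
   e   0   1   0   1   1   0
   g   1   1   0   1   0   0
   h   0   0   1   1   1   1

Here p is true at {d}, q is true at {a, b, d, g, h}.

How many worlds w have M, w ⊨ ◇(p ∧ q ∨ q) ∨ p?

a: ◇(p ∧ q ∨ q) is T, p is F. ✓
b: ◇(p ∧ q ∨ q) is T, p is F. ✓
d: ◇(p ∧ q ∨ q) is T, p is T. ✓
e: ◇(p ∧ q ∨ q) is T, p is F. ✓
g: ◇(p ∧ q ∨ q) is T, p is F. ✓
h: ◇(p ∧ q ∨ q) is T, p is F. ✓
Satisfying worlds: {a, b, d, e, g, h}.

6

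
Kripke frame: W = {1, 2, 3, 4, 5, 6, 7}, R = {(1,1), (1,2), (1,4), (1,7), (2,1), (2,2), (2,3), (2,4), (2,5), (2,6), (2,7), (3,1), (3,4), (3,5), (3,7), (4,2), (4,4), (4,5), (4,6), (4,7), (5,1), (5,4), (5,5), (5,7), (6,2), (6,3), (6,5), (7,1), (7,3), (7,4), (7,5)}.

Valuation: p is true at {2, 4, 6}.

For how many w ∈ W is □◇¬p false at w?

1: successors {1, 2, 4, 7}; ◇¬p there: 1:T, 2:T, 4:T, 7:T. ✓
2: successors {1, 2, 3, 4, 5, 6, 7}; ◇¬p there: 1:T, 2:T, 3:T, 4:T, 5:T, 6:T, 7:T. ✓
3: successors {1, 4, 5, 7}; ◇¬p there: 1:T, 4:T, 5:T, 7:T. ✓
4: successors {2, 4, 5, 6, 7}; ◇¬p there: 2:T, 4:T, 5:T, 6:T, 7:T. ✓
5: successors {1, 4, 5, 7}; ◇¬p there: 1:T, 4:T, 5:T, 7:T. ✓
6: successors {2, 3, 5}; ◇¬p there: 2:T, 3:T, 5:T. ✓
7: successors {1, 3, 4, 5}; ◇¬p there: 1:T, 3:T, 4:T, 5:T. ✓
Satisfying worlds: {1, 2, 3, 4, 5, 6, 7}.
So □◇¬p fails at the other 0 worlds.

0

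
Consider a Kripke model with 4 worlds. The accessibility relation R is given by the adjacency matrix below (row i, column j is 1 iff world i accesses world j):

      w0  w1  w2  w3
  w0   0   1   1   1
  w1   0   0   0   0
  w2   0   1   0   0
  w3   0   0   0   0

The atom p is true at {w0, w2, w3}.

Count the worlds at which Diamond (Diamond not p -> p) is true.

2

w0: successors {w1, w2, w3}; Diamond not p -> p there: w1:T, w2:T, w3:T. ✓
w1: no successors, so Diamond (Diamond not p -> p) fails. ✗
w2: successors {w1}; Diamond not p -> p there: w1:T. ✓
w3: no successors, so Diamond (Diamond not p -> p) fails. ✗
Satisfying worlds: {w0, w2}.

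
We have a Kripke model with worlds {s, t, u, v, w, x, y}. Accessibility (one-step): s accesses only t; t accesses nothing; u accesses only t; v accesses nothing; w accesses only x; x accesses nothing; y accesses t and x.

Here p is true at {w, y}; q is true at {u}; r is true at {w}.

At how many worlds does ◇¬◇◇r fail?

s: successors {t}; ¬◇◇r there: t:T. ✓
t: no successors, so ◇¬◇◇r fails. ✗
u: successors {t}; ¬◇◇r there: t:T. ✓
v: no successors, so ◇¬◇◇r fails. ✗
w: successors {x}; ¬◇◇r there: x:T. ✓
x: no successors, so ◇¬◇◇r fails. ✗
y: successors {t, x}; ¬◇◇r there: t:T, x:T. ✓
Satisfying worlds: {s, u, w, y}.
So ◇¬◇◇r fails at the other 3 worlds.

3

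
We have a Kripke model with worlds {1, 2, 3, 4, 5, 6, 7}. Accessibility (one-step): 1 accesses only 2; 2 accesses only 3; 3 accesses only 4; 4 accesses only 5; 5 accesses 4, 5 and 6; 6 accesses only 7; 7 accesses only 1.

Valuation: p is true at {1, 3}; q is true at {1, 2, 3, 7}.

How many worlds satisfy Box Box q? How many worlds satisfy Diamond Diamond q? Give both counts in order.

3 and 4

For Box Box q:
1: successors {2}; Box q there: 2:T. ✓
2: successors {3}; Box q there: 3:F. ✗
3: successors {4}; Box q there: 4:F. ✗
4: successors {5}; Box q there: 5:F. ✗
5: successors {4, 5, 6}; Box q there: 4:F, 5:F, 6:T. ✗
6: successors {7}; Box q there: 7:T. ✓
7: successors {1}; Box q there: 1:T. ✓
— 3 worlds.
For Diamond Diamond q:
1: successors {2}; Diamond q there: 2:T. ✓
2: successors {3}; Diamond q there: 3:F. ✗
3: successors {4}; Diamond q there: 4:F. ✗
4: successors {5}; Diamond q there: 5:F. ✗
5: successors {4, 5, 6}; Diamond q there: 4:F, 5:F, 6:T. ✓
6: successors {7}; Diamond q there: 7:T. ✓
7: successors {1}; Diamond q there: 1:T. ✓
— 4 worlds.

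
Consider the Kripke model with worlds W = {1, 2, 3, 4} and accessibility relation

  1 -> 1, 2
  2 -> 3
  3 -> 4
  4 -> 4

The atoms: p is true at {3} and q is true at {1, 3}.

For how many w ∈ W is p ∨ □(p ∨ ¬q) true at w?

1: p is F, □(p ∨ ¬q) is F. ✗
2: p is F, □(p ∨ ¬q) is T. ✓
3: p is T, □(p ∨ ¬q) is T. ✓
4: p is F, □(p ∨ ¬q) is T. ✓
Satisfying worlds: {2, 3, 4}.

3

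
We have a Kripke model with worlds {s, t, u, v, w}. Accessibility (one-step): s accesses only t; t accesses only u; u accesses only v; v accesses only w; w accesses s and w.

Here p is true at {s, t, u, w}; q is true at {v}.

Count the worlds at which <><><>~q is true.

s: successors {t}; <><>~q there: t:F. ✗
t: successors {u}; <><>~q there: u:T. ✓
u: successors {v}; <><>~q there: v:T. ✓
v: successors {w}; <><>~q there: w:T. ✓
w: successors {s, w}; <><>~q there: s:T, w:T. ✓
Satisfying worlds: {t, u, v, w}.

4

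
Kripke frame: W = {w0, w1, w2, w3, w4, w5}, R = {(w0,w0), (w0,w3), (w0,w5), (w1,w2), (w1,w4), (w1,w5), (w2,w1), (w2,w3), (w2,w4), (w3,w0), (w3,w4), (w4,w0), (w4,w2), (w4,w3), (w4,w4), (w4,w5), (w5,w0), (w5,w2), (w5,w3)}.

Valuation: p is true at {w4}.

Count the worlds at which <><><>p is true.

w0: successors {w0, w3, w5}; <><>p there: w0:T, w3:T, w5:T. ✓
w1: successors {w2, w4, w5}; <><>p there: w2:T, w4:T, w5:T. ✓
w2: successors {w1, w3, w4}; <><>p there: w1:T, w3:T, w4:T. ✓
w3: successors {w0, w4}; <><>p there: w0:T, w4:T. ✓
w4: successors {w0, w2, w3, w4, w5}; <><>p there: w0:T, w2:T, w3:T, w4:T, w5:T. ✓
w5: successors {w0, w2, w3}; <><>p there: w0:T, w2:T, w3:T. ✓
Satisfying worlds: {w0, w1, w2, w3, w4, w5}.

6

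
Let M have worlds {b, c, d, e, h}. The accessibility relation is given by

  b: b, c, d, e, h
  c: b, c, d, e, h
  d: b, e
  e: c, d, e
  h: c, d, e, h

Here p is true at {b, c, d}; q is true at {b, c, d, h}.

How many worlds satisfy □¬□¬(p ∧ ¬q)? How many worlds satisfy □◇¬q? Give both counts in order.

For □¬□¬(p ∧ ¬q):
b: successors {b, c, d, e, h}; ¬□¬(p ∧ ¬q) there: b:F, c:F, d:F, e:F, h:F. ✗
c: successors {b, c, d, e, h}; ¬□¬(p ∧ ¬q) there: b:F, c:F, d:F, e:F, h:F. ✗
d: successors {b, e}; ¬□¬(p ∧ ¬q) there: b:F, e:F. ✗
e: successors {c, d, e}; ¬□¬(p ∧ ¬q) there: c:F, d:F, e:F. ✗
h: successors {c, d, e, h}; ¬□¬(p ∧ ¬q) there: c:F, d:F, e:F, h:F. ✗
— 0 worlds.
For □◇¬q:
b: successors {b, c, d, e, h}; ◇¬q there: b:T, c:T, d:T, e:T, h:T. ✓
c: successors {b, c, d, e, h}; ◇¬q there: b:T, c:T, d:T, e:T, h:T. ✓
d: successors {b, e}; ◇¬q there: b:T, e:T. ✓
e: successors {c, d, e}; ◇¬q there: c:T, d:T, e:T. ✓
h: successors {c, d, e, h}; ◇¬q there: c:T, d:T, e:T, h:T. ✓
— 5 worlds.

0 and 5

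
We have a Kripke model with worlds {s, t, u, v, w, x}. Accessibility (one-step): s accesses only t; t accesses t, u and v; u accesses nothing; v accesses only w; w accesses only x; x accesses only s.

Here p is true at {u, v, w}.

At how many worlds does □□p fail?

5

s: successors {t}; □p there: t:F. ✗
t: successors {t, u, v}; □p there: t:F, u:T, v:T. ✗
u: no successors, so □□p holds vacuously. ✓
v: successors {w}; □p there: w:F. ✗
w: successors {x}; □p there: x:F. ✗
x: successors {s}; □p there: s:F. ✗
Satisfying worlds: {u}.
So □□p fails at the other 5 worlds.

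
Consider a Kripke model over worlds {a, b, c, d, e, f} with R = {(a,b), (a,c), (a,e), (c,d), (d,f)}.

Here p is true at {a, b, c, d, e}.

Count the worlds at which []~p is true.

a: successors {b, c, e}; ~p there: b:F, c:F, e:F. ✗
b: no successors, so []~p holds vacuously. ✓
c: successors {d}; ~p there: d:F. ✗
d: successors {f}; ~p there: f:T. ✓
e: no successors, so []~p holds vacuously. ✓
f: no successors, so []~p holds vacuously. ✓
Satisfying worlds: {b, d, e, f}.

4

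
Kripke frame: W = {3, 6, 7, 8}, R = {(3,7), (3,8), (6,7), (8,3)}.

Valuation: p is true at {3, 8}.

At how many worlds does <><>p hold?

2

3: successors {7, 8}; <>p there: 7:F, 8:T. ✓
6: successors {7}; <>p there: 7:F. ✗
7: no successors, so <><>p fails. ✗
8: successors {3}; <>p there: 3:T. ✓
Satisfying worlds: {3, 8}.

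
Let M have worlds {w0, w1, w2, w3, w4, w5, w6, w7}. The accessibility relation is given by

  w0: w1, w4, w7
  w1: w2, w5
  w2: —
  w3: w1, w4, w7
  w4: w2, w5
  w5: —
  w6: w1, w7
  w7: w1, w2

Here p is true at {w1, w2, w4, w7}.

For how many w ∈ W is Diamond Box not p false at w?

5

w0: successors {w1, w4, w7}; Box not p there: w1:F, w4:F, w7:F. ✗
w1: successors {w2, w5}; Box not p there: w2:T, w5:T. ✓
w2: no successors, so Diamond Box not p fails. ✗
w3: successors {w1, w4, w7}; Box not p there: w1:F, w4:F, w7:F. ✗
w4: successors {w2, w5}; Box not p there: w2:T, w5:T. ✓
w5: no successors, so Diamond Box not p fails. ✗
w6: successors {w1, w7}; Box not p there: w1:F, w7:F. ✗
w7: successors {w1, w2}; Box not p there: w1:F, w2:T. ✓
Satisfying worlds: {w1, w4, w7}.
So Diamond Box not p fails at the other 5 worlds.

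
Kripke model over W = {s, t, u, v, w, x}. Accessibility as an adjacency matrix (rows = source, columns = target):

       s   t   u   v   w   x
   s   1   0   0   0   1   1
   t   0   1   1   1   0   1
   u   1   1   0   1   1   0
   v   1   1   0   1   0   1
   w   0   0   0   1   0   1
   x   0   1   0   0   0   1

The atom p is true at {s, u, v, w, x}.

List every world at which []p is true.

{s, w}

s: successors {s, w, x}; p there: s:T, w:T, x:T. ✓
t: successors {t, u, v, x}; p there: t:F, u:T, v:T, x:T. ✗
u: successors {s, t, v, w}; p there: s:T, t:F, v:T, w:T. ✗
v: successors {s, t, v, x}; p there: s:T, t:F, v:T, x:T. ✗
w: successors {v, x}; p there: v:T, x:T. ✓
x: successors {t, x}; p there: t:F, x:T. ✗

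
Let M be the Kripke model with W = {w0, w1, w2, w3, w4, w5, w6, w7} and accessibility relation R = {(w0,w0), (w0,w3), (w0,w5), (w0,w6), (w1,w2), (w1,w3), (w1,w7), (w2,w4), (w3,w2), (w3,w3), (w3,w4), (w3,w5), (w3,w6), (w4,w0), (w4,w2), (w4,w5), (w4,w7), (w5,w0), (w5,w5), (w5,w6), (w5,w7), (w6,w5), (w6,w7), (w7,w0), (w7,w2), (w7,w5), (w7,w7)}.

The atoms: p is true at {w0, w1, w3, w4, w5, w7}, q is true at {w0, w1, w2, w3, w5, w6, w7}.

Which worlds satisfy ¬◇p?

∅

w0: ◇p is T. ✗
w1: ◇p is T. ✗
w2: ◇p is T. ✗
w3: ◇p is T. ✗
w4: ◇p is T. ✗
w5: ◇p is T. ✗
w6: ◇p is T. ✗
w7: ◇p is T. ✗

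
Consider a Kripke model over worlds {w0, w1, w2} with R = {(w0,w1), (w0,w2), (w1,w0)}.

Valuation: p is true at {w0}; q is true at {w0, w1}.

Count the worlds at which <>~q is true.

w0: successors {w1, w2}; ~q there: w1:F, w2:T. ✓
w1: successors {w0}; ~q there: w0:F. ✗
w2: no successors, so <>~q fails. ✗
Satisfying worlds: {w0}.

1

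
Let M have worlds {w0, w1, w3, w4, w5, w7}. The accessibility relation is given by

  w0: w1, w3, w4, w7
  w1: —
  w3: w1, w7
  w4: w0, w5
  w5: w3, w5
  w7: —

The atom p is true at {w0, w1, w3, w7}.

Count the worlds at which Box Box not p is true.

3

w0: successors {w1, w3, w4, w7}; Box not p there: w1:T, w3:F, w4:F, w7:T. ✗
w1: no successors, so Box Box not p holds vacuously. ✓
w3: successors {w1, w7}; Box not p there: w1:T, w7:T. ✓
w4: successors {w0, w5}; Box not p there: w0:F, w5:F. ✗
w5: successors {w3, w5}; Box not p there: w3:F, w5:F. ✗
w7: no successors, so Box Box not p holds vacuously. ✓
Satisfying worlds: {w1, w3, w7}.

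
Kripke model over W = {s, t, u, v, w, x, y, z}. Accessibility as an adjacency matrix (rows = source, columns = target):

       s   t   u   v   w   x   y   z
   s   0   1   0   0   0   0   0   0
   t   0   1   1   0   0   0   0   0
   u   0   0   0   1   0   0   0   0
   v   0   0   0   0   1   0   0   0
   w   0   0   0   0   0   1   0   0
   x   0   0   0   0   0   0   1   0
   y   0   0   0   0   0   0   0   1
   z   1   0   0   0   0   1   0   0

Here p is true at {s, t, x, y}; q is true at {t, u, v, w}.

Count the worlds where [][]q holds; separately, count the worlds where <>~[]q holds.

3 and 5

For [][]q:
s: successors {t}; []q there: t:T. ✓
t: successors {t, u}; []q there: t:T, u:T. ✓
u: successors {v}; []q there: v:T. ✓
v: successors {w}; []q there: w:F. ✗
w: successors {x}; []q there: x:F. ✗
x: successors {y}; []q there: y:F. ✗
y: successors {z}; []q there: z:F. ✗
z: successors {s, x}; []q there: s:T, x:F. ✗
— 3 worlds.
For <>~[]q:
s: successors {t}; ~[]q there: t:F. ✗
t: successors {t, u}; ~[]q there: t:F, u:F. ✗
u: successors {v}; ~[]q there: v:F. ✗
v: successors {w}; ~[]q there: w:T. ✓
w: successors {x}; ~[]q there: x:T. ✓
x: successors {y}; ~[]q there: y:T. ✓
y: successors {z}; ~[]q there: z:T. ✓
z: successors {s, x}; ~[]q there: s:F, x:T. ✓
— 5 worlds.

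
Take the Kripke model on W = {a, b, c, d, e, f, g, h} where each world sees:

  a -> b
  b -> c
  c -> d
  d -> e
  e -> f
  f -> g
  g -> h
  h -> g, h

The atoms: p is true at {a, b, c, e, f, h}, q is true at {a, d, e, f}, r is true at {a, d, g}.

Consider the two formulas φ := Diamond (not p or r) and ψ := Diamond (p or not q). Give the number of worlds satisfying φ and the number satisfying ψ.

3 and 7

For Diamond (not p or r):
a: successors {b}; not p or r there: b:F. ✗
b: successors {c}; not p or r there: c:F. ✗
c: successors {d}; not p or r there: d:T. ✓
d: successors {e}; not p or r there: e:F. ✗
e: successors {f}; not p or r there: f:F. ✗
f: successors {g}; not p or r there: g:T. ✓
g: successors {h}; not p or r there: h:F. ✗
h: successors {g, h}; not p or r there: g:T, h:F. ✓
— 3 worlds.
For Diamond (p or not q):
a: successors {b}; p or not q there: b:T. ✓
b: successors {c}; p or not q there: c:T. ✓
c: successors {d}; p or not q there: d:F. ✗
d: successors {e}; p or not q there: e:T. ✓
e: successors {f}; p or not q there: f:T. ✓
f: successors {g}; p or not q there: g:T. ✓
g: successors {h}; p or not q there: h:T. ✓
h: successors {g, h}; p or not q there: g:T, h:T. ✓
— 7 worlds.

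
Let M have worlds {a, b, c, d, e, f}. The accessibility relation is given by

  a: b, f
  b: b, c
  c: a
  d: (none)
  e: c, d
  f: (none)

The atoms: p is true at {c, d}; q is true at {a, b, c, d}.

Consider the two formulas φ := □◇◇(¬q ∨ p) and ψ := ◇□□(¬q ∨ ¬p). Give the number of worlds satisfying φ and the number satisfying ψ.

4 and 3

For □◇◇(¬q ∨ p):
a: successors {b, f}; ◇◇(¬q ∨ p) there: b:T, f:F. ✗
b: successors {b, c}; ◇◇(¬q ∨ p) there: b:T, c:T. ✓
c: successors {a}; ◇◇(¬q ∨ p) there: a:T. ✓
d: no successors, so □◇◇(¬q ∨ p) holds vacuously. ✓
e: successors {c, d}; ◇◇(¬q ∨ p) there: c:T, d:F. ✗
f: no successors, so □◇◇(¬q ∨ p) holds vacuously. ✓
— 4 worlds.
For ◇□□(¬q ∨ ¬p):
a: successors {b, f}; □□(¬q ∨ ¬p) there: b:F, f:T. ✓
b: successors {b, c}; □□(¬q ∨ ¬p) there: b:F, c:T. ✓
c: successors {a}; □□(¬q ∨ ¬p) there: a:F. ✗
d: no successors, so ◇□□(¬q ∨ ¬p) fails. ✗
e: successors {c, d}; □□(¬q ∨ ¬p) there: c:T, d:T. ✓
f: no successors, so ◇□□(¬q ∨ ¬p) fails. ✗
— 3 worlds.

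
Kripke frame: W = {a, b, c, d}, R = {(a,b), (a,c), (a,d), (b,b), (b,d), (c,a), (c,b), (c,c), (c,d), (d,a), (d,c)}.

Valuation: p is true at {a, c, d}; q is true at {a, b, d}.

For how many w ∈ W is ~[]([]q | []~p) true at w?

4

a: []([]q | []~p) is F. ✓
b: []([]q | []~p) is F. ✓
c: []([]q | []~p) is F. ✓
d: []([]q | []~p) is F. ✓
Satisfying worlds: {a, b, c, d}.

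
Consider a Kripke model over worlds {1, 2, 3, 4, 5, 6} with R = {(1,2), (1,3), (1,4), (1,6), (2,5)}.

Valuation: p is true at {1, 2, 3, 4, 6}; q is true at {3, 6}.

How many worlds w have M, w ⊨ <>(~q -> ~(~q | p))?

1

1: successors {2, 3, 4, 6}; ~q -> ~(~q | p) there: 2:F, 3:T, 4:F, 6:T. ✓
2: successors {5}; ~q -> ~(~q | p) there: 5:F. ✗
3: no successors, so <>(~q -> ~(~q | p)) fails. ✗
4: no successors, so <>(~q -> ~(~q | p)) fails. ✗
5: no successors, so <>(~q -> ~(~q | p)) fails. ✗
6: no successors, so <>(~q -> ~(~q | p)) fails. ✗
Satisfying worlds: {1}.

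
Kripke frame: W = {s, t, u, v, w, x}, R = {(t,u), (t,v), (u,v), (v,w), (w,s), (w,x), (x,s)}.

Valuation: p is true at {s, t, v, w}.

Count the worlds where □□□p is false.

s: no successors, so □□□p holds vacuously. ✓
t: successors {u, v}; □□p there: u:T, v:F. ✗
u: successors {v}; □□p there: v:F. ✗
v: successors {w}; □□p there: w:T. ✓
w: successors {s, x}; □□p there: s:T, x:T. ✓
x: successors {s}; □□p there: s:T. ✓
Satisfying worlds: {s, v, w, x}.
So □□□p fails at the other 2 worlds.

2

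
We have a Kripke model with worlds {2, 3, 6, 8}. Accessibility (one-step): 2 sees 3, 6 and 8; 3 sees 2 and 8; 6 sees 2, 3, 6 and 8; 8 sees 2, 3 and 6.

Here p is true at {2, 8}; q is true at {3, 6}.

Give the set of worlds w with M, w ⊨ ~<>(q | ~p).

2: <>(q | ~p) is T. ✗
3: <>(q | ~p) is F. ✓
6: <>(q | ~p) is T. ✗
8: <>(q | ~p) is T. ✗

{3}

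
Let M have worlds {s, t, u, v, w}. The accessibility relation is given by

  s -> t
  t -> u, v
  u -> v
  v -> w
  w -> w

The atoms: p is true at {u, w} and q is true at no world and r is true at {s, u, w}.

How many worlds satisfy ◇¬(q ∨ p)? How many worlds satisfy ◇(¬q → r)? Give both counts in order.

3 and 3

For ◇¬(q ∨ p):
s: successors {t}; ¬(q ∨ p) there: t:T. ✓
t: successors {u, v}; ¬(q ∨ p) there: u:F, v:T. ✓
u: successors {v}; ¬(q ∨ p) there: v:T. ✓
v: successors {w}; ¬(q ∨ p) there: w:F. ✗
w: successors {w}; ¬(q ∨ p) there: w:F. ✗
— 3 worlds.
For ◇(¬q → r):
s: successors {t}; ¬q → r there: t:F. ✗
t: successors {u, v}; ¬q → r there: u:T, v:F. ✓
u: successors {v}; ¬q → r there: v:F. ✗
v: successors {w}; ¬q → r there: w:T. ✓
w: successors {w}; ¬q → r there: w:T. ✓
— 3 worlds.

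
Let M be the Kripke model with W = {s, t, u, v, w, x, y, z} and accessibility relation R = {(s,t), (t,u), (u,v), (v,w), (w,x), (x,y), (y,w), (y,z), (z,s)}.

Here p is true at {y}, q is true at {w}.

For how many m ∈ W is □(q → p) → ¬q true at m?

s: □(q → p) is T, ¬q is T. ✓
t: □(q → p) is T, ¬q is T. ✓
u: □(q → p) is T, ¬q is T. ✓
v: □(q → p) is F, ¬q is T. ✓
w: □(q → p) is T, ¬q is F. ✗
x: □(q → p) is T, ¬q is T. ✓
y: □(q → p) is F, ¬q is T. ✓
z: □(q → p) is T, ¬q is T. ✓
Satisfying worlds: {s, t, u, v, x, y, z}.

7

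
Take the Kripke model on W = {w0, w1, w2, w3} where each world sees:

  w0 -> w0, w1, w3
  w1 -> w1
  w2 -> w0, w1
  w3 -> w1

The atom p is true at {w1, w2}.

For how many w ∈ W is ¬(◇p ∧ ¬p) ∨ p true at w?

2

w0: ¬(◇p ∧ ¬p) is F, p is F. ✗
w1: ¬(◇p ∧ ¬p) is T, p is T. ✓
w2: ¬(◇p ∧ ¬p) is T, p is T. ✓
w3: ¬(◇p ∧ ¬p) is F, p is F. ✗
Satisfying worlds: {w1, w2}.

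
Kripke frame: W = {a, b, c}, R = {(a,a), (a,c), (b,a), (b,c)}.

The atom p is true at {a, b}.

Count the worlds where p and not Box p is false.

a: p is T, not Box p is T. ✓
b: p is T, not Box p is T. ✓
c: p is F, not Box p is F. ✗
Satisfying worlds: {a, b}.
So p and not Box p fails at the other 1 world.

1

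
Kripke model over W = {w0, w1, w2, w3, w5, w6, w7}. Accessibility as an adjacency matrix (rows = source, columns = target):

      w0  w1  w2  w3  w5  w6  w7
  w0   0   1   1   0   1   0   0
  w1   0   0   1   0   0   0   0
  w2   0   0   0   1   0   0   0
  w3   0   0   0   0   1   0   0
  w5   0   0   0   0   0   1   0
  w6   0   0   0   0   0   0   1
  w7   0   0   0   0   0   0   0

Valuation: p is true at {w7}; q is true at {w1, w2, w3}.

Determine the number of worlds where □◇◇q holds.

w0: successors {w1, w2, w5}; ◇◇q there: w1:T, w2:F, w5:F. ✗
w1: successors {w2}; ◇◇q there: w2:F. ✗
w2: successors {w3}; ◇◇q there: w3:F. ✗
w3: successors {w5}; ◇◇q there: w5:F. ✗
w5: successors {w6}; ◇◇q there: w6:F. ✗
w6: successors {w7}; ◇◇q there: w7:F. ✗
w7: no successors, so □◇◇q holds vacuously. ✓
Satisfying worlds: {w7}.

1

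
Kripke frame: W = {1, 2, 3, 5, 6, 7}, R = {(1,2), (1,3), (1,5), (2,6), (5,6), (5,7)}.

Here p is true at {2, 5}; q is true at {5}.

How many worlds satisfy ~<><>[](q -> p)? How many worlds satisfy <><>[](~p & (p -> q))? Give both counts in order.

For ~<><>[](q -> p):
1: <><>[](q -> p) is T. ✗
2: <><>[](q -> p) is F. ✓
3: <><>[](q -> p) is F. ✓
5: <><>[](q -> p) is F. ✓
6: <><>[](q -> p) is F. ✓
7: <><>[](q -> p) is F. ✓
— 5 worlds.
For <><>[](~p & (p -> q)):
1: successors {2, 3, 5}; <>[](~p & (p -> q)) there: 2:T, 3:F, 5:T. ✓
2: successors {6}; <>[](~p & (p -> q)) there: 6:F. ✗
3: no successors, so <><>[](~p & (p -> q)) fails. ✗
5: successors {6, 7}; <>[](~p & (p -> q)) there: 6:F, 7:F. ✗
6: no successors, so <><>[](~p & (p -> q)) fails. ✗
7: no successors, so <><>[](~p & (p -> q)) fails. ✗
— 1 world.

5 and 1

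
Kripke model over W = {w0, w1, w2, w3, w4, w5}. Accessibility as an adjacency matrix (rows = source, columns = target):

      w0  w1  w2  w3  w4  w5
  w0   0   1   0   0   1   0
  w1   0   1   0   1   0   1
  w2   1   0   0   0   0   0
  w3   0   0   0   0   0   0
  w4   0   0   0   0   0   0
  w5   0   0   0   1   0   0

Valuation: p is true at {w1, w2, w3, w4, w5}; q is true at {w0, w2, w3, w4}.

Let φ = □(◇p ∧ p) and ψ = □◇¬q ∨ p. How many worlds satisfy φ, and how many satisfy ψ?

For □(◇p ∧ p):
w0: successors {w1, w4}; ◇p ∧ p there: w1:T, w4:F. ✗
w1: successors {w1, w3, w5}; ◇p ∧ p there: w1:T, w3:F, w5:T. ✗
w2: successors {w0}; ◇p ∧ p there: w0:F. ✗
w3: no successors, so □(◇p ∧ p) holds vacuously. ✓
w4: no successors, so □(◇p ∧ p) holds vacuously. ✓
w5: successors {w3}; ◇p ∧ p there: w3:F. ✗
— 2 worlds.
For □◇¬q ∨ p:
w0: □◇¬q is F, p is F. ✗
w1: □◇¬q is F, p is T. ✓
w2: □◇¬q is T, p is T. ✓
w3: □◇¬q is T, p is T. ✓
w4: □◇¬q is T, p is T. ✓
w5: □◇¬q is F, p is T. ✓
— 5 worlds.

2 and 5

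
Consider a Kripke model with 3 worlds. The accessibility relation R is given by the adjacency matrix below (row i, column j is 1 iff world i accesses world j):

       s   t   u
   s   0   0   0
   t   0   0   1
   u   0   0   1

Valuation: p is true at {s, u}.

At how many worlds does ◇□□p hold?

s: no successors, so ◇□□p fails. ✗
t: successors {u}; □□p there: u:T. ✓
u: successors {u}; □□p there: u:T. ✓
Satisfying worlds: {t, u}.

2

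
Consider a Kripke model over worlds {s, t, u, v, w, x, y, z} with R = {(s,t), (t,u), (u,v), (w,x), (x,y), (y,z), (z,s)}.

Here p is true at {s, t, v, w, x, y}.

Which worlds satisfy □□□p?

s: successors {t}; □□p there: t:T. ✓
t: successors {u}; □□p there: u:T. ✓
u: successors {v}; □□p there: v:T. ✓
v: no successors, so □□□p holds vacuously. ✓
w: successors {x}; □□p there: x:F. ✗
x: successors {y}; □□p there: y:T. ✓
y: successors {z}; □□p there: z:T. ✓
z: successors {s}; □□p there: s:F. ✗

{s, t, u, v, x, y}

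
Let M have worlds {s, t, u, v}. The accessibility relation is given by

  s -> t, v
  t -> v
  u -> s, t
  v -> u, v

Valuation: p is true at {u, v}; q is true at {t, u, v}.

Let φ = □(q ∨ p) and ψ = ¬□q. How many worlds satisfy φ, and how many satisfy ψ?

3 and 1

For □(q ∨ p):
s: successors {t, v}; q ∨ p there: t:T, v:T. ✓
t: successors {v}; q ∨ p there: v:T. ✓
u: successors {s, t}; q ∨ p there: s:F, t:T. ✗
v: successors {u, v}; q ∨ p there: u:T, v:T. ✓
— 3 worlds.
For ¬□q:
s: □q is T. ✗
t: □q is T. ✗
u: □q is F. ✓
v: □q is T. ✗
— 1 world.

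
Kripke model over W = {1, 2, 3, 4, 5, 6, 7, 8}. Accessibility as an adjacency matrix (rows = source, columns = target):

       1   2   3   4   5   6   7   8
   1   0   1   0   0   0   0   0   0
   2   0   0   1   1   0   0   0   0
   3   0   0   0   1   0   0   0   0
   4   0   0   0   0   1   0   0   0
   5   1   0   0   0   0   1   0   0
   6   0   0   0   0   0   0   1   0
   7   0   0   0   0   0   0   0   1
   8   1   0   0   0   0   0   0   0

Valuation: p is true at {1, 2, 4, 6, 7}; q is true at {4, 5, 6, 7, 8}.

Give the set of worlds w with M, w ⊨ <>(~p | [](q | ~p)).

{1, 2, 3, 4, 5, 6, 7}

1: successors {2}; ~p | [](q | ~p) there: 2:T. ✓
2: successors {3, 4}; ~p | [](q | ~p) there: 3:T, 4:T. ✓
3: successors {4}; ~p | [](q | ~p) there: 4:T. ✓
4: successors {5}; ~p | [](q | ~p) there: 5:T. ✓
5: successors {1, 6}; ~p | [](q | ~p) there: 1:F, 6:T. ✓
6: successors {7}; ~p | [](q | ~p) there: 7:T. ✓
7: successors {8}; ~p | [](q | ~p) there: 8:T. ✓
8: successors {1}; ~p | [](q | ~p) there: 1:F. ✗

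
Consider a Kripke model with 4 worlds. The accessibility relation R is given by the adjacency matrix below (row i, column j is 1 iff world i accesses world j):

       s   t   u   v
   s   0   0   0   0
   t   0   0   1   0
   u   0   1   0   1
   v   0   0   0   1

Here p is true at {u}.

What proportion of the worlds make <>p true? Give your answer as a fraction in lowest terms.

1/4

s: no successors, so <>p fails. ✗
t: successors {u}; p there: u:T. ✓
u: successors {t, v}; p there: t:F, v:F. ✗
v: successors {v}; p there: v:F. ✗
That's 1 of 4 worlds, so 1/4.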